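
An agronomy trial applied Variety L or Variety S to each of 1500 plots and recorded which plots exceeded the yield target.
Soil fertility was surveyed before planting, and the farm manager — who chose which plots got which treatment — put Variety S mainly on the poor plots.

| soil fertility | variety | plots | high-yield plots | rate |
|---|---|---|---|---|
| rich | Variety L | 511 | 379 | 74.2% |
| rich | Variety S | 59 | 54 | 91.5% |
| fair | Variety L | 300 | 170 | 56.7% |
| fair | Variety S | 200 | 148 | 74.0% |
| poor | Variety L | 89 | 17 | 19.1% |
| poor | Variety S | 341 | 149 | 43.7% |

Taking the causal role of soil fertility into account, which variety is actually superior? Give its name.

The stratified and pooled comparisons disagree (Variety S wins within each soil fertility; Variety L wins overall), so the answer turns on the causal role of soil fertility.
Since soil fertility is a pre-existing factor (not a product of the variety) and it affects the outcome on its own, it is a confounder. The stratified rates, not the pooled rate, identify the causal effect.
Within each level — rich: 74.2% vs 91.5%; fair: 56.7% vs 74.0%; poor: 19.1% vs 43.7% — Variety S is higher every time.

Variety S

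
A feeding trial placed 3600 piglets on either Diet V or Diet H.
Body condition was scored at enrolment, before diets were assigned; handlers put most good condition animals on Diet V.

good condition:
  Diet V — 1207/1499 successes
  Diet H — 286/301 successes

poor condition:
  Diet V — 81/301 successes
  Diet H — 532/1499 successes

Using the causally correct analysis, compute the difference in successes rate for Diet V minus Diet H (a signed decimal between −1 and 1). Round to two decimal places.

-0.12

Starting body condition is set before the diet has any effect — it is not caused by the diet — and it independently drives the outcome. That makes it a confounder, so the causal comparison is within starting body condition levels.
Adjusting over the population distribution of starting body condition: 0.500·(0.805−0.950) + 0.500·(0.269−0.355) = -0.115.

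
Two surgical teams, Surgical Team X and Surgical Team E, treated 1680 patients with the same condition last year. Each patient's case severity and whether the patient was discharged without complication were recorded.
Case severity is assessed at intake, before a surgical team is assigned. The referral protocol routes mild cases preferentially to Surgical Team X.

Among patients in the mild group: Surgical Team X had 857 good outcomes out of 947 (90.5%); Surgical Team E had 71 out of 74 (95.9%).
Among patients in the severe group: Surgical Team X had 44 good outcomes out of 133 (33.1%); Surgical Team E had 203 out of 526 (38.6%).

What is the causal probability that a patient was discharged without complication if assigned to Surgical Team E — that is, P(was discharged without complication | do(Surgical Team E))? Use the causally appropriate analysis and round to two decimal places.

Case severity is set before the surgical team has any effect — it is not caused by the surgical team — and it independently drives the outcome. That makes it a confounder, so the causal comparison is within case severity levels.
Standardising Surgical Team E to the population case severity mix: 0.608·71/74 + 0.392·203/526 = 0.734.

0.73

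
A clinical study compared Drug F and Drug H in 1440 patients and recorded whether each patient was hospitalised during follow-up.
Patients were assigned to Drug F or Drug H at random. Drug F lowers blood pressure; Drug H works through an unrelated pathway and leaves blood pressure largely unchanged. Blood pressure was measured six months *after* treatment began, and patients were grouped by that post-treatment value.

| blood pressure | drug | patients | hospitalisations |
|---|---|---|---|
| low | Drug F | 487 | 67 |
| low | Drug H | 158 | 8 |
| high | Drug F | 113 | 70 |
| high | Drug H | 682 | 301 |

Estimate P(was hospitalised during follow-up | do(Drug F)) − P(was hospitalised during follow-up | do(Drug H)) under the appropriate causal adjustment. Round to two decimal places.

-0.14

Blood pressure is recorded after the drug and is itself shifted by it — it sits on the causal path from drug to outcome. Conditioning on a mediator would strip out part of the effect we want; the pooled comparison gives the total causal effect.
The causal difference is the pooled difference: 0.228 − 0.368 = -0.140.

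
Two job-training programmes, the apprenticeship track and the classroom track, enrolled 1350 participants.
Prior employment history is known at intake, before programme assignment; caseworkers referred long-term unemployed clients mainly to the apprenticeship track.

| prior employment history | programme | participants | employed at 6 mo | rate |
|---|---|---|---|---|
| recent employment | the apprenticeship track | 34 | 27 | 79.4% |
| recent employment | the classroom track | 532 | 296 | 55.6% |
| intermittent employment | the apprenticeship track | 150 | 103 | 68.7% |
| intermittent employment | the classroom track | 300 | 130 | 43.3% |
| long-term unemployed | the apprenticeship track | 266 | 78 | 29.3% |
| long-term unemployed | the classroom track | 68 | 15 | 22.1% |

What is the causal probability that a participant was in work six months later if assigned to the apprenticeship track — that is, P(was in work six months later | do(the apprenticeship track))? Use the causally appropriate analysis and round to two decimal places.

Within every prior employment history level the apprenticeship track has the higher rate, yet pooled the classroom track does — Simpson's reversal.
Prior employment history differs across programmes for reasons unrelated to any effect of the programme itself, and it separately predicts the outcome — a classic confounder. We must compare within prior employment history levels.
Standardising the apprenticeship track to the population prior employment history mix: 0.419·27/34 + 0.333·103/150 + 0.247·78/266 = 0.634.

0.63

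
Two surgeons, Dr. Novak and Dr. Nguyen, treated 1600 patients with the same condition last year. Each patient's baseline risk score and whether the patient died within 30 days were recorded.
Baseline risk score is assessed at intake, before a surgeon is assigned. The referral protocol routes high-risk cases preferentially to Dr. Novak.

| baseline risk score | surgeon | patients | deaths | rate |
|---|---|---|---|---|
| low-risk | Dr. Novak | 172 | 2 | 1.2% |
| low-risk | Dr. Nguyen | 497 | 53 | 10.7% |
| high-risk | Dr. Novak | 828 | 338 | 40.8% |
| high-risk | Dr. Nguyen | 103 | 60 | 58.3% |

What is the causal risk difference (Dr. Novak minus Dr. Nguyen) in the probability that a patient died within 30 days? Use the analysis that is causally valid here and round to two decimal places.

-0.14

Dr. Novak is lower inside every baseline risk score stratum but Dr. Nguyen is lower in aggregate. Whether to stratify depends on how baseline risk score relates to the surgeon.
The imbalance in baseline risk score arose from how patients were allocated, not from anything the surgeon did; and baseline risk score independently affects the outcome. The pooled gap is confounded — condition on baseline risk score.
Adjusting over the population distribution of baseline risk score: 0.418·(0.012−0.107) + 0.582·(0.408−0.583) = -0.141.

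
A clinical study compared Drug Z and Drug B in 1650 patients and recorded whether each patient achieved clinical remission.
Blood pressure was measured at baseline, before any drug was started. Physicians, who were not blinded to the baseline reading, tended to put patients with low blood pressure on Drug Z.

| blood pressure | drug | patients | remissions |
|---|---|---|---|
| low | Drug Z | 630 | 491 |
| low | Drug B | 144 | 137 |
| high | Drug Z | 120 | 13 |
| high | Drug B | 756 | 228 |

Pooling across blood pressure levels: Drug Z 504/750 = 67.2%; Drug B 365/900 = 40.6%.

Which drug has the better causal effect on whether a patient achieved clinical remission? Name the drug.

The blood pressure-specific comparison favours Drug B throughout, but the pooled figures favour Drug Z. The question is whether to condition on blood pressure.
Since blood pressure is a pre-existing factor (not a product of the drug) and it affects the outcome on its own, it is a confounder. The stratified rates, not the pooled rate, identify the causal effect.
Within each level — low: 77.9% vs 95.1%; high: 10.8% vs 30.2% — Drug B is higher every time.

Drug B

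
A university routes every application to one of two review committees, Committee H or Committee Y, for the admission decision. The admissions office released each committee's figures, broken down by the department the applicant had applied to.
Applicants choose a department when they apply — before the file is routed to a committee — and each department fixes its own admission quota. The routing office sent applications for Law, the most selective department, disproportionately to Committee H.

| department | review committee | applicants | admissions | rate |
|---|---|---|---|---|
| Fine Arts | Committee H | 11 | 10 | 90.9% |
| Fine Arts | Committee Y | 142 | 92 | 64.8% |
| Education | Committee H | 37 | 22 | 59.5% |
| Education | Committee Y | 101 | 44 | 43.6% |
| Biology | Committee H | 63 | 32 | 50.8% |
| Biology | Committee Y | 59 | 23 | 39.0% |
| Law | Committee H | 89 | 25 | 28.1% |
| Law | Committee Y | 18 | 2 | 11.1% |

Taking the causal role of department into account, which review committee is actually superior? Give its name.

Committee H

The stratified and pooled comparisons disagree (Committee H wins within each department; Committee Y wins overall), so the answer turns on the causal role of department.
Department differs across review committees for reasons unrelated to any effect of the review committee itself, and it separately predicts the outcome — a classic confounder. We must compare within department levels.
Within each level — Fine Arts: 90.9% vs 64.8%; Education: 59.5% vs 43.6%; Biology: 50.8% vs 39.0%; Law: 28.1% vs 11.1% — Committee H is higher every time.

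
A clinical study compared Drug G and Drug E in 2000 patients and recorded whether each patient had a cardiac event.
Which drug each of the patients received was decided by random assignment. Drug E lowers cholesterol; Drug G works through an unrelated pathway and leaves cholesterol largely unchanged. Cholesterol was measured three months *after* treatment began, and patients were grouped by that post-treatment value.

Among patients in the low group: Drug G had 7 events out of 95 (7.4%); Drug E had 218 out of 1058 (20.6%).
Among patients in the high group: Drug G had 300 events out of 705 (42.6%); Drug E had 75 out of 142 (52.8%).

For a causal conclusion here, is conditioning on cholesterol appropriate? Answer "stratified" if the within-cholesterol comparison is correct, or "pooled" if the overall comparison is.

pooled

Within every cholesterol level Drug G has the lower rate, yet pooled Drug E does — Simpson's reversal.
Cholesterol here is a post-treatment variable shaped by the drug; conditioning on it would introduce bias rather than remove it. The overall comparison is the causal one.
Pooled: Drug G 38.4% vs Drug E 24.4%; Drug E is lower overall.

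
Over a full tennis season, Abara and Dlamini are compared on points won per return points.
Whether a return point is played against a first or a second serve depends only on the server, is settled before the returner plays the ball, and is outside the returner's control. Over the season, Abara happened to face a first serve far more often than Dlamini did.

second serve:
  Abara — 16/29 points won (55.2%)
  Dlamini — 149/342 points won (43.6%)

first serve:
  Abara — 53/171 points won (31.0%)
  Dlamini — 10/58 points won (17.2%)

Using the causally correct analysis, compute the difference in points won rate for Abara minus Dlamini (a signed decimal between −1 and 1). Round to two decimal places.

+0.12

Within every serve type level Abara has the higher rate, yet pooled Dlamini does — Simpson's reversal.
Serve type is set before the player has any effect — it is not caused by the player — and it independently drives the outcome. That makes it a confounder, so the causal comparison is within serve type levels.
Adjusting over the population distribution of serve type: 0.618·(0.552−0.436) + 0.382·(0.310−0.172) = +0.124.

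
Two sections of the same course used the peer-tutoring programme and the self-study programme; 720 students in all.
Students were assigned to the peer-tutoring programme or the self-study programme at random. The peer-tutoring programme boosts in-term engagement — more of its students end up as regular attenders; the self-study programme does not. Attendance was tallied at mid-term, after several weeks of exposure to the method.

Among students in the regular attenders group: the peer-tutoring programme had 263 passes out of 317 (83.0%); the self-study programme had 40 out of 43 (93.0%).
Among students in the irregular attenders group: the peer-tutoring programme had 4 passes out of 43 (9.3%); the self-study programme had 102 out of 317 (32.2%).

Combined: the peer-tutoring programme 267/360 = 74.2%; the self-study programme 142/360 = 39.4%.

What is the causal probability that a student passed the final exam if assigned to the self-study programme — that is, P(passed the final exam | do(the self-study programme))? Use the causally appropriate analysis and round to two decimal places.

Within every mid-term attendance level the self-study programme has the higher rate, yet pooled the peer-tutoring programme does — Simpson's reversal.
Because the teaching method influences mid-term attendance, mid-term attendance is a post-treatment mediator, not a confounder. Stratifying on it would bias the estimate; the causal effect is the crude pooled difference.
So P(outcome | do(the self-study programme)) is just the pooled rate for the self-study programme: 142/360 = 0.394.

0.39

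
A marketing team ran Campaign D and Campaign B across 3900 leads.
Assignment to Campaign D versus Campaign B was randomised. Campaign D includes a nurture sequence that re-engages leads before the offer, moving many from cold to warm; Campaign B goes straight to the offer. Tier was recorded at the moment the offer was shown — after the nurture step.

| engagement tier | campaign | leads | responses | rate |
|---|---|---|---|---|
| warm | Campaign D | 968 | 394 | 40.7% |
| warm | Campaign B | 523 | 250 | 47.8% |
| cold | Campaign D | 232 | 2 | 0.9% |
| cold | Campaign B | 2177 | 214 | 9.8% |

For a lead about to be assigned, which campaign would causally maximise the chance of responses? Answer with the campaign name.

Campaign D

The distribution of engagement tier is itself part of what the campaign does — it is an intermediate outcome. Holding it fixed would remove that part of the effect; the total effect is the pooled difference.
Pooled: Campaign D 33.0% vs Campaign B 17.2%; Campaign D is higher overall.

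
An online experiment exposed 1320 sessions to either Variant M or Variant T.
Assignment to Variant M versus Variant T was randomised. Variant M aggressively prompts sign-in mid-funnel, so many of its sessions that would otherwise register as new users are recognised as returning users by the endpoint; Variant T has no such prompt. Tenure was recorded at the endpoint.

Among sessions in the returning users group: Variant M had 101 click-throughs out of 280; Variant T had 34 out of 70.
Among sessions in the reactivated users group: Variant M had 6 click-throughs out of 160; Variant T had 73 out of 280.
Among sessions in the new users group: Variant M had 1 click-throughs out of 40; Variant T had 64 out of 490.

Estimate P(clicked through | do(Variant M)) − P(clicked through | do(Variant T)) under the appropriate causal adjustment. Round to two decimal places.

+0.02

The user tenure-specific comparison favours Variant T throughout, but the pooled figures favour Variant M. The question is whether to condition on user tenure.
Because the variant influences user tenure, user tenure is a post-treatment mediator, not a confounder. Stratifying on it would bias the estimate; the causal effect is the crude pooled difference.
The causal difference is the pooled difference: 0.225 − 0.204 = +0.021.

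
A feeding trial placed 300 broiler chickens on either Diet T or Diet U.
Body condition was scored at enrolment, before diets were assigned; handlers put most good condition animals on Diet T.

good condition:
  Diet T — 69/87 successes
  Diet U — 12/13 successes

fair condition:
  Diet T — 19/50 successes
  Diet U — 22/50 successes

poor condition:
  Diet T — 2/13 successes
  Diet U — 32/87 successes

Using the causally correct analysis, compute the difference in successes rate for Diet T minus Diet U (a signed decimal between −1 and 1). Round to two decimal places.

The stratified and pooled comparisons disagree (Diet U wins within each starting body condition; Diet T wins overall), so the answer turns on the causal role of starting body condition.
Since starting body condition is a pre-existing factor (not a product of the diet) and it affects the outcome on its own, it is a confounder. The stratified rates, not the pooled rate, identify the causal effect.
Adjusting over the population distribution of starting body condition: 0.333·(0.793−0.923) + 0.333·(0.380−0.440) + 0.333·(0.154−0.368) = -0.135.

-0.13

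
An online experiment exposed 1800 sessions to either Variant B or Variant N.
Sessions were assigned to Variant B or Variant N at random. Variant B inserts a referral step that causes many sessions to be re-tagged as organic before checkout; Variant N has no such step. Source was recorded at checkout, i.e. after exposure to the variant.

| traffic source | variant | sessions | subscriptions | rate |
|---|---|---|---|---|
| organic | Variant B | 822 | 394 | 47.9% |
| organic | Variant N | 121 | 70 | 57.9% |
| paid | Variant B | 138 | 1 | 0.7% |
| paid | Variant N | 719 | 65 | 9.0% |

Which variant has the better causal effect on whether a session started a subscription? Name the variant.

Variant B

The traffic source-specific comparison favours Variant N throughout, but the pooled figures favour Variant B. The question is whether to condition on traffic source.
Traffic source lies on the pathway variant → traffic source → outcome, so adjusting for it blocks the indirect effect. For the total causal effect of variant, use the unadjusted pooled rates.
Pooled: Variant B 41.1% vs Variant N 16.1%; Variant B is higher overall.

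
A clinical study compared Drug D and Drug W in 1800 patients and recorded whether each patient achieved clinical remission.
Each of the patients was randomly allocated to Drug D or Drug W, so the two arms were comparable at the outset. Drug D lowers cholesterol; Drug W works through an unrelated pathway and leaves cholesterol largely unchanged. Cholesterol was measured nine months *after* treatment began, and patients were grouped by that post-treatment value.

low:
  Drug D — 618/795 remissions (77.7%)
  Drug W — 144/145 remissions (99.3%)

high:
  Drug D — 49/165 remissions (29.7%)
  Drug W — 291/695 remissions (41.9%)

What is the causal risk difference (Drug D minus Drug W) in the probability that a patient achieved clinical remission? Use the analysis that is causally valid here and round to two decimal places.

Within every cholesterol level Drug W has the higher rate, yet pooled Drug D does — Simpson's reversal.
Stratifying would compare drugs among patients the drugs themselves sorted into cholesterol groups — a form of selection on an intermediate. The unconditioned pooled rates give the total causal effect.
The causal difference is the pooled difference: 0.695 − 0.518 = +0.177.

+0.18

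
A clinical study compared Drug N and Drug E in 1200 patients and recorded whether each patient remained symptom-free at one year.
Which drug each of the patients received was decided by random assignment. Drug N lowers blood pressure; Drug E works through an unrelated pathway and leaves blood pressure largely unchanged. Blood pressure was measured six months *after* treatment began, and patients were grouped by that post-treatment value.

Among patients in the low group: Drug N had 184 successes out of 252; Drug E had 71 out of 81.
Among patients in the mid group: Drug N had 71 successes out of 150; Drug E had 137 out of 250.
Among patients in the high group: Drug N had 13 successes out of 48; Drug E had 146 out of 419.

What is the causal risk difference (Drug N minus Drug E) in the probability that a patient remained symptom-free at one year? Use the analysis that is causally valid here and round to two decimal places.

Drug E is higher inside every blood pressure stratum but Drug N is higher in aggregate. Whether to stratify depends on how blood pressure relates to the drug.
Blood pressure is downstream of the drug. One should not condition on a consequence of treatment, so the overall rates are the right comparison.
The causal difference is the pooled difference: 0.596 − 0.472 = +0.124.

+0.12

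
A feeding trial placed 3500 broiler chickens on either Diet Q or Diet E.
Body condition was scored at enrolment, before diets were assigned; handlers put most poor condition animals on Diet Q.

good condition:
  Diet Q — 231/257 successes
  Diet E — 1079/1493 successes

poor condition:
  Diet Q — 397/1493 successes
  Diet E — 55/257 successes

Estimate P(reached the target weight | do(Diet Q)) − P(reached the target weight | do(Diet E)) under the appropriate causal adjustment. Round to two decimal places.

+0.11

Within every starting body condition level Diet Q has the higher rate, yet pooled Diet E does — Simpson's reversal.
Here starting body condition is a common cause — it drives both which diet a case falls under and the outcome. The crude comparison mixes populations; the stratum-specific rates are the causally relevant ones.
Adjusting over the population distribution of starting body condition: 0.500·(0.899−0.723) + 0.500·(0.266−0.214) = +0.114.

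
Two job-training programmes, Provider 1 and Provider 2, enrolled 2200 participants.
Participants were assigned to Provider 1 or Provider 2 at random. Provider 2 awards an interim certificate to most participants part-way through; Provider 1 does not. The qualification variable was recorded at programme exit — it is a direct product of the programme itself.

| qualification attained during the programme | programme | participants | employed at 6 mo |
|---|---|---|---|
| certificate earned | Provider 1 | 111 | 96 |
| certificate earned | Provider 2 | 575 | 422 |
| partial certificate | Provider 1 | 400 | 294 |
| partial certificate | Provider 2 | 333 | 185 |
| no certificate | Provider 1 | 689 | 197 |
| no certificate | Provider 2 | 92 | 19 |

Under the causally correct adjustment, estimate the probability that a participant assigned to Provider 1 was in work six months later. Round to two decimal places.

Within every qualification attained during the programme level Provider 1 has the higher rate, yet pooled Provider 2 does — Simpson's reversal.
Stratifying would compare programmes among participants the programmes themselves sorted into qualification attained during the programme groups — a form of selection on an intermediate. The unconditioned pooled rates give the total causal effect.
So P(outcome | do(Provider 1)) is just the pooled rate for Provider 1: 587/1200 = 0.489.

0.49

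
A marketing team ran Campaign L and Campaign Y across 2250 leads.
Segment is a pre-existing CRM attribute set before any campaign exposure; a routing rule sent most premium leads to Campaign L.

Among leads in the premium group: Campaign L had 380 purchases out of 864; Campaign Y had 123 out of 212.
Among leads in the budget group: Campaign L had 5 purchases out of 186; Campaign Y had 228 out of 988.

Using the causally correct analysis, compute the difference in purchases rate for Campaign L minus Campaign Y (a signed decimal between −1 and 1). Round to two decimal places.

Within every customer segment level Campaign Y has the higher rate, yet pooled Campaign L does — Simpson's reversal.
Customer segment satisfies the back-door criterion: it is not a descendant of the campaign, and it blocks the spurious path from campaign to outcome. Adjusting for it (i.e., using the within-customer segment rates) gives the causal effect.
Adjusting over the population distribution of customer segment: 0.478·(0.440−0.580) + 0.522·(0.027−0.231) = -0.174.

-0.17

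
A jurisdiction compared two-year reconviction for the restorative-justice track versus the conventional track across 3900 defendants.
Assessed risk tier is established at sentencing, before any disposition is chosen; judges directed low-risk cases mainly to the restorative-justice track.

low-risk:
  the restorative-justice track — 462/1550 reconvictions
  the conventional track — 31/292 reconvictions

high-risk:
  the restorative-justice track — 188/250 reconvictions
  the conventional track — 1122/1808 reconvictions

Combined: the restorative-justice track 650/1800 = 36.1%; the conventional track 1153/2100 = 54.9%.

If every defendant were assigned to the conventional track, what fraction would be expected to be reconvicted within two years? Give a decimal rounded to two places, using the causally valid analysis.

0.38

Within every assessed risk tier level the conventional track has the lower rate, yet pooled the restorative-justice track does — Simpson's reversal.
Assessed risk tier differs across dispositions for reasons unrelated to any effect of the disposition itself, and it separately predicts the outcome — a classic confounder. We must compare within assessed risk tier levels.
Standardising the conventional track to the population assessed risk tier mix: 0.472·31/292 + 0.528·1122/1808 = 0.378.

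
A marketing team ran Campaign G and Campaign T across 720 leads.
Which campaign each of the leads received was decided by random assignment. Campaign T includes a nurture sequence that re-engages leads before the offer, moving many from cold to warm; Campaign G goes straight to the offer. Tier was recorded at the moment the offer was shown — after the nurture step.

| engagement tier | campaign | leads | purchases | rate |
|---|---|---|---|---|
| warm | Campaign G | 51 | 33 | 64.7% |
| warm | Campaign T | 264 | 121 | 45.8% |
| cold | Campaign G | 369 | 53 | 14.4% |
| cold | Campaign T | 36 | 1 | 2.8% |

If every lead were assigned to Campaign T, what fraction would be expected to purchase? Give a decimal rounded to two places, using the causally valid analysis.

0.41

Engagement tier here is a post-treatment variable shaped by the campaign; conditioning on it would introduce bias rather than remove it. The overall comparison is the causal one.
So P(outcome | do(Campaign T)) is just the pooled rate for Campaign T: 122/300 = 0.407.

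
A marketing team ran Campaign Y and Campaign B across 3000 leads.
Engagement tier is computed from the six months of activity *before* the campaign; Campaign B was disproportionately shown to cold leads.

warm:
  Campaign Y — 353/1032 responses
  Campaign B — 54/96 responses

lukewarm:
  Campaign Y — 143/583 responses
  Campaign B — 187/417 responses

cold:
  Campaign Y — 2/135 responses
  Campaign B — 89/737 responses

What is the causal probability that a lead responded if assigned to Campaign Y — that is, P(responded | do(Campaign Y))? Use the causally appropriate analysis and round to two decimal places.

The engagement tier-specific comparison favours Campaign B throughout, but the pooled figures favour Campaign Y. The question is whether to condition on engagement tier.
Engagement tier differs across campaigns for reasons unrelated to any effect of the campaign itself, and it separately predicts the outcome — a classic confounder. We must compare within engagement tier levels.
Standardising Campaign Y to the population engagement tier mix: 0.376·353/1032 + 0.333·143/583 + 0.291·2/135 = 0.215.

0.21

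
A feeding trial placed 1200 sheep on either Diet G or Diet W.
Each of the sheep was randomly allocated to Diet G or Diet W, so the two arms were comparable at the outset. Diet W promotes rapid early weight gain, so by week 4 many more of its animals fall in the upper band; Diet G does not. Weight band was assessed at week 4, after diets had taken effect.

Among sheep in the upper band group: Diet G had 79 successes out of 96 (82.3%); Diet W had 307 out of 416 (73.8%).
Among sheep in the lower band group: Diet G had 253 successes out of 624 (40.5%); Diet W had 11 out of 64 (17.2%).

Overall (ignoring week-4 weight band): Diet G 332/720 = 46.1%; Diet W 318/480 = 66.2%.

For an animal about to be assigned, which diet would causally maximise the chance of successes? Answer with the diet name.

Diet W

The week-4 weight band-specific comparison favours Diet G throughout, but the pooled figures favour Diet W. The question is whether to condition on week-4 weight band.
Stratifying would compare diets among sheep the diets themselves sorted into week-4 weight band groups — a form of selection on an intermediate. The unconditioned pooled rates give the total causal effect.
Pooled: Diet G 46.1% vs Diet W 66.2%; Diet W is higher overall.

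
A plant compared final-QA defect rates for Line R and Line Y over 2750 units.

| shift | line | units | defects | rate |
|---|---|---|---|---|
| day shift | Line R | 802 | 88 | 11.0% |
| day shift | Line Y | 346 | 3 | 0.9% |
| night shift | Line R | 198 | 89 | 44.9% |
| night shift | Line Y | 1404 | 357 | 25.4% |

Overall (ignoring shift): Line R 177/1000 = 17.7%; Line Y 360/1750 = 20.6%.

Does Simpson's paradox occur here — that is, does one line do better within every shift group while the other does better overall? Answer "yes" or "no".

Within each shift level (day shift 11.0% vs 0.9%; night shift 44.9% vs 25.4%), Line Y has the lower rate every time. Pooled: 17.7% vs 20.6% — Line R has the lower rate overall. The two comparisons disagree.

yes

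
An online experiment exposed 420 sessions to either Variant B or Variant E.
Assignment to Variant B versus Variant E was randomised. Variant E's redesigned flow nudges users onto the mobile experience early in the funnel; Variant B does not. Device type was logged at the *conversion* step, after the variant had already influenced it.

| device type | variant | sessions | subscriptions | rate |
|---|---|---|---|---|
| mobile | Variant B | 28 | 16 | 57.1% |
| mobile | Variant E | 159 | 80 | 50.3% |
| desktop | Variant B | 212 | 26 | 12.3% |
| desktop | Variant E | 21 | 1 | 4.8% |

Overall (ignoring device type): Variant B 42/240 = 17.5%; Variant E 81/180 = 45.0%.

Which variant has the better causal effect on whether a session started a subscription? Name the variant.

Variant E

Device type here is a post-treatment variable shaped by the variant; conditioning on it would introduce bias rather than remove it. The overall comparison is the causal one.
Pooled: Variant B 17.5% vs Variant E 45.0%; Variant E is higher overall.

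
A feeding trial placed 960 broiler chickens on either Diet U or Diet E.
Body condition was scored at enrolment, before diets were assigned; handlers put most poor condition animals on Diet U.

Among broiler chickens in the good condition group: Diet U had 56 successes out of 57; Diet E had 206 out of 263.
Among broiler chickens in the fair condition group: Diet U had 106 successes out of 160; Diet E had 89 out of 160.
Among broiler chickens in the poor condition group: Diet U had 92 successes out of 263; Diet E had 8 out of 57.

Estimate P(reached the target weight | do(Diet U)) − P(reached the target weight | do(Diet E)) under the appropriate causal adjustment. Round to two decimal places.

The stratified and pooled comparisons disagree (Diet U wins within each starting body condition; Diet E wins overall), so the answer turns on the causal role of starting body condition.
Starting body condition is set before the diet has any effect — it is not caused by the diet — and it independently drives the outcome. That makes it a confounder, so the causal comparison is within starting body condition levels.
Adjusting over the population distribution of starting body condition: 0.333·(0.982−0.783) + 0.333·(0.662−0.556) + 0.333·(0.350−0.140) = +0.172.

+0.17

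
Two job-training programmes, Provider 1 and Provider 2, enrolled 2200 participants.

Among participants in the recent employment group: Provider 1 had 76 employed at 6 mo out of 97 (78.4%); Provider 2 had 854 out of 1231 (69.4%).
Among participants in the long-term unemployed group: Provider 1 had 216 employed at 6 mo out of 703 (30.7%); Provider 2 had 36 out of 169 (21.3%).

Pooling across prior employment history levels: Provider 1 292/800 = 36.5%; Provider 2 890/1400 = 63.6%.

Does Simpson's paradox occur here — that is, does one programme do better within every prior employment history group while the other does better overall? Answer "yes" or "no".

yes

Within each prior employment history level (recent employment 78.4% vs 69.4%; long-term unemployed 30.7% vs 21.3%), Provider 1 has the higher rate every time. Pooled: 36.5% vs 63.6% — Provider 2 has the higher rate overall. The two comparisons disagree.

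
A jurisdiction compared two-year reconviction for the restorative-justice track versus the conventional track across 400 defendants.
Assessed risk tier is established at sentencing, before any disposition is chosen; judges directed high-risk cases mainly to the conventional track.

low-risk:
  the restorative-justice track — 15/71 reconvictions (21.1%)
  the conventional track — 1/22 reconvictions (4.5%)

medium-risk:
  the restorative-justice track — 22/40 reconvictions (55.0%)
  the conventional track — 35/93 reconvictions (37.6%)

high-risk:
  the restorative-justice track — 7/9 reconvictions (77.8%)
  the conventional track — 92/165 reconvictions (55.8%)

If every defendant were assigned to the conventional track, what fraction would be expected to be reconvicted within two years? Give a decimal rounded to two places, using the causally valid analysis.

0.38

The assessed risk tier-specific comparison favours the conventional track throughout, but the pooled figures favour the restorative-justice track. The question is whether to condition on assessed risk tier.
Assessed risk tier is set before the disposition has any effect — it is not caused by the disposition — and it independently drives the outcome. That makes it a confounder, so the causal comparison is within assessed risk tier levels.
Standardising the conventional track to the population assessed risk tier mix: 0.233·1/22 + 0.333·35/93 + 0.435·92/165 = 0.378.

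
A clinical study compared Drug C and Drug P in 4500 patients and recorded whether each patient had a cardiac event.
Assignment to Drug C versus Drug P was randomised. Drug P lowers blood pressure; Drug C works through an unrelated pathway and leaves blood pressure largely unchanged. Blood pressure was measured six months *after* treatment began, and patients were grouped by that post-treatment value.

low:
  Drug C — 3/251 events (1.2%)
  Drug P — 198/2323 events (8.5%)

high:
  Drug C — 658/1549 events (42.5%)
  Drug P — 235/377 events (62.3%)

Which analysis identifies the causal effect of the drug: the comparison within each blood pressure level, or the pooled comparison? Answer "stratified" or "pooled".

pooled

Drug C is lower inside every blood pressure stratum but Drug P is lower in aggregate. Whether to stratify depends on how blood pressure relates to the drug.
Because the drug influences blood pressure, blood pressure is a post-treatment mediator, not a confounder. Stratifying on it would bias the estimate; the causal effect is the crude pooled difference.
Pooled: Drug C 36.7% vs Drug P 16.0%; Drug P is lower overall.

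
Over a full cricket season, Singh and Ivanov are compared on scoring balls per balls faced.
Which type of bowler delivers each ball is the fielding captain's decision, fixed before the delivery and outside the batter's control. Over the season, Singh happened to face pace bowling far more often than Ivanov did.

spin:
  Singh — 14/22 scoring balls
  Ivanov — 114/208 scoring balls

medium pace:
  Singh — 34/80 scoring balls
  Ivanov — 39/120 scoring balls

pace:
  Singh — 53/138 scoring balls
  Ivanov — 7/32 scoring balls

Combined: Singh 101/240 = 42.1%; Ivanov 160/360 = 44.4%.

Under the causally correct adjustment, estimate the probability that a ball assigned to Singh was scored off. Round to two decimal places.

Bowling type is set before the player has any effect — it is not caused by the player — and it independently drives the outcome. That makes it a confounder, so the causal comparison is within bowling type levels.
Standardising Singh to the population bowling type mix: 0.383·14/22 + 0.333·34/80 + 0.283·53/138 = 0.494.

0.49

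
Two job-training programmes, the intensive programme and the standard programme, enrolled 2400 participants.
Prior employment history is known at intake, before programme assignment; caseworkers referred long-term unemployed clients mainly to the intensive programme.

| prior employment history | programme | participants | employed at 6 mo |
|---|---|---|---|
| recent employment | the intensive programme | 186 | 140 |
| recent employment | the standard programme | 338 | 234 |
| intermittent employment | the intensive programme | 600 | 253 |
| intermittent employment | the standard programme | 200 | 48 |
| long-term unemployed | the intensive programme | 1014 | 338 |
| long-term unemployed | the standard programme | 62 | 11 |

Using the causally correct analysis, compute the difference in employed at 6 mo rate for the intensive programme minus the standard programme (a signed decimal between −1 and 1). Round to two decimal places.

Prior employment history satisfies the back-door criterion: it is not a descendant of the programme, and it blocks the spurious path from programme to outcome. Adjusting for it (i.e., using the within-prior employment history rates) gives the causal effect.
Adjusting over the population distribution of prior employment history: 0.218·(0.753−0.692) + 0.333·(0.422−0.240) + 0.448·(0.333−0.177) = +0.144.

+0.14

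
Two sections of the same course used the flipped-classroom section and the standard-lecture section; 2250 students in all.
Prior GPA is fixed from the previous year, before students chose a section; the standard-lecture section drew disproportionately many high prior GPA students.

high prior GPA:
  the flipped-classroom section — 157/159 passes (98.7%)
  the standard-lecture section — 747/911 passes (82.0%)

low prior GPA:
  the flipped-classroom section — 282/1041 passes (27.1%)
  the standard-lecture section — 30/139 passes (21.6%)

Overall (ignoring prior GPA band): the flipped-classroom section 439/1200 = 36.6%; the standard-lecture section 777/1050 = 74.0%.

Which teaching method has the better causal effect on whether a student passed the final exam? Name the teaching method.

Here prior GPA band is a common cause — it drives both which teaching method a case falls under and the outcome. The crude comparison mixes populations; the stratum-specific rates are the causally relevant ones.
Within each level — high prior GPA: 98.7% vs 82.0%; low prior GPA: 27.1% vs 21.6% — the flipped-classroom section is higher every time.

the flipped-classroom section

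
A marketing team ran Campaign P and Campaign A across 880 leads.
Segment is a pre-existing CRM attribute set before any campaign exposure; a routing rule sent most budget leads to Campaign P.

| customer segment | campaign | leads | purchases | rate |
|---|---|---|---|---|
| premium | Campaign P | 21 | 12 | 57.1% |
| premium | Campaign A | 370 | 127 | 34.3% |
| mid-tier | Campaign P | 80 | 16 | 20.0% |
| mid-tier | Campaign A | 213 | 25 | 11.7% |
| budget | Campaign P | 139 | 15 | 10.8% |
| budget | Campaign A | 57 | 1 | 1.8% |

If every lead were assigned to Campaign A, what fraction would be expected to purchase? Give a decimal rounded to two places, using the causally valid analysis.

0.20

Campaign P is higher inside every customer segment stratum but Campaign A is higher in aggregate. Whether to stratify depends on how customer segment relates to the campaign.
Since customer segment is a pre-existing factor (not a product of the campaign) and it affects the outcome on its own, it is a confounder. The stratified rates, not the pooled rate, identify the causal effect.
Standardising Campaign A to the population customer segment mix: 0.444·127/370 + 0.333·25/213 + 0.223·1/57 = 0.195.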